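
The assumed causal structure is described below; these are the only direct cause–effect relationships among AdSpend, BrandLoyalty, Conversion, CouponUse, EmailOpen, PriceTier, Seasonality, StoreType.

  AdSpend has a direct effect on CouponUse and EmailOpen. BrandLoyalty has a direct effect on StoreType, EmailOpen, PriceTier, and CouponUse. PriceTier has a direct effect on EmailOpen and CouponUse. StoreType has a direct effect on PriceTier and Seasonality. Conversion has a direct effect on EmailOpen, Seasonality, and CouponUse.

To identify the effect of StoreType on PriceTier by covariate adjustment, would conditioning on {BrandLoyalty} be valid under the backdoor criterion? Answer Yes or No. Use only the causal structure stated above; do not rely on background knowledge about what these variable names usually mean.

Yes

Backdoor paths from StoreType to PriceTier (paths whose first edge points into StoreType):
  P1: StoreType <- BrandLoyalty -> PriceTier
  P2: StoreType <- BrandLoyalty -> CouponUse <- AdSpend -> EmailOpen <- PriceTier
  P3: StoreType <- BrandLoyalty -> CouponUse <- Conversion -> EmailOpen <- PriceTier
  P4: StoreType <- BrandLoyalty -> CouponUse <- PriceTier
  P5: StoreType <- BrandLoyalty -> EmailOpen <- AdSpend -> CouponUse <- PriceTier
  P6: StoreType <- BrandLoyalty -> EmailOpen <- Conversion -> CouponUse <- PriceTier
  P7: StoreType <- BrandLoyalty -> EmailOpen <- PriceTier
Condition 1 (no descendant of StoreType in the set): holds — descendants of StoreType are {CouponUse, EmailOpen, PriceTier, Seasonality}; none are in {BrandLoyalty}.
Condition 2 (every backdoor path blocked by {BrandLoyalty}):
  P1: blocked at fork node BrandLoyalty ∈ conditioning set.
  P2: blocked at fork node BrandLoyalty ∈ conditioning set.
  P3: blocked at fork node BrandLoyalty ∈ conditioning set.
  P4: blocked at fork node BrandLoyalty ∈ conditioning set.
  P5: blocked at fork node BrandLoyalty ∈ conditioning set.
  P6: blocked at fork node BrandLoyalty ∈ conditioning set.
  P7: blocked at fork node BrandLoyalty ∈ conditioning set.
{BrandLoyalty} satisfies the backdoor criterion.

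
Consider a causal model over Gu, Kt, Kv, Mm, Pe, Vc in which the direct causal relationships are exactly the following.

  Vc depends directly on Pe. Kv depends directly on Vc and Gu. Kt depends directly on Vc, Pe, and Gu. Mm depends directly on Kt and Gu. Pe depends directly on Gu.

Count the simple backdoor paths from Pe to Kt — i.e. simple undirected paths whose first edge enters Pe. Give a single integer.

A backdoor path from Pe to Kt is any simple undirected path whose first edge points into Pe (i.e. leaves Pe via a parent).
Parents of Pe: {Gu}.
Enumerating:
  P1: Pe <- Gu -> Kt
  P2: Pe <- Gu -> Kv <- Vc -> Kt
  P3: Pe <- Gu -> Mm <- Kt
That exhausts the simple backdoor paths. Count: 3.

3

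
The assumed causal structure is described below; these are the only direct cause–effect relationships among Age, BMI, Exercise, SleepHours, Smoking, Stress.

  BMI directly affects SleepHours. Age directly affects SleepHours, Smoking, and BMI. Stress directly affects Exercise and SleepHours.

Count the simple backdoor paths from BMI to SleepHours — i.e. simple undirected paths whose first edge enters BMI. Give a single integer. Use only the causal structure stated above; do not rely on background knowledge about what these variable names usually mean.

A backdoor path from BMI to SleepHours is any simple undirected path whose first edge points into BMI (i.e. leaves BMI via a parent).
Parents of BMI: {Age}.
Enumerating:
  P1: BMI <- Age -> SleepHours
That exhausts the simple backdoor paths. Count: 1.

1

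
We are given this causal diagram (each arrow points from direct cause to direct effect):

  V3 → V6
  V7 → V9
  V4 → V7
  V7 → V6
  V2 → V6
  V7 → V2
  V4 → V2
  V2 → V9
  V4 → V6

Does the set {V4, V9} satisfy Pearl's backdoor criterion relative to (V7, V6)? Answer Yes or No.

No

Backdoor paths from V7 to V6 (paths whose first edge points into V7):
  P1: V7 <- V4 -> V2 -> V6
  P2: V7 <- V4 -> V6
Condition 1 (no descendant of V7 in the set): FAILS — V9 is a descendant of V7.
Condition 2 (every backdoor path blocked by {V4, V9}):
  P1: blocked at fork node V4 ∈ conditioning set.
  P2: blocked at fork node V4 ∈ conditioning set.
{V4, V9} does not satisfy the backdoor criterion.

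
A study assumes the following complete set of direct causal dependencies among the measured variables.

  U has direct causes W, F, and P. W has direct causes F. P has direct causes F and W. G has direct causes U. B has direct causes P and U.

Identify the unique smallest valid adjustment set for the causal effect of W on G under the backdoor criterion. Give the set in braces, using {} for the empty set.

Variables eligible for adjustment (non-descendants of W, excluding W and G): {F}.
Backdoor paths from W to G:
  P1: W <- F -> P -> U -> G
  P2: W <- F -> P -> B <- U -> G
  P3: W <- F -> U -> G
The empty set is not sufficient: P1 (W <- F -> P -> U -> G) has no collider blocking it and no conditioned non-collider, so it is open.
Try {F}:
  P1: blocked at fork node F ∈ conditioning set.
  P2: blocked at fork node F ∈ conditioning set.
  P3: blocked at fork node F ∈ conditioning set.
{F} contains no descendant of W and blocks every backdoor path.
{F} is the unique smallest valid adjustment set.

{F}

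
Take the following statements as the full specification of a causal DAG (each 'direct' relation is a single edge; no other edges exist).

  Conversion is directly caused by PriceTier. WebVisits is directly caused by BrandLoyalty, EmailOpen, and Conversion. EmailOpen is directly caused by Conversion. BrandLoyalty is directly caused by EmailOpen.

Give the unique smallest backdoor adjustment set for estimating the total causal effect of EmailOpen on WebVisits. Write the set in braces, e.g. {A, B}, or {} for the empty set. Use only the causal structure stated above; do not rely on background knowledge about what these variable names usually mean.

Variables eligible for adjustment (non-descendants of EmailOpen, excluding EmailOpen and WebVisits): {Conversion, PriceTier}.
Backdoor paths from EmailOpen to WebVisits:
  P1: EmailOpen <- Conversion -> WebVisits
The empty set is not sufficient: P1 (EmailOpen <- Conversion -> WebVisits) has no collider blocking it and no conditioned non-collider, so it is open.
Try {Conversion}:
  P1: blocked at fork node Conversion ∈ conditioning set.
{Conversion} contains no descendant of EmailOpen and blocks every backdoor path.
No other singleton works — e.g. {PriceTier} leaves P1 open — so {Conversion} is the unique smallest valid adjustment set.

{Conversion}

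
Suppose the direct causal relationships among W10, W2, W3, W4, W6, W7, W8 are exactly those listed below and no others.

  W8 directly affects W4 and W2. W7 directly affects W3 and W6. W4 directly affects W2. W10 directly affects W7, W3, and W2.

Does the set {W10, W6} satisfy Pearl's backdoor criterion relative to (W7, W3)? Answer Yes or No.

No

Backdoor paths from W7 to W3 (paths whose first edge points into W7):
  P1: W7 <- W10 -> W3
Condition 1 (no descendant of W7 in the set): FAILS — W6 is a descendant of W7.
Condition 2 (every backdoor path blocked by {W10, W6}):
  P1: blocked at fork node W10 ∈ conditioning set.
{W10, W6} does not satisfy the backdoor criterion.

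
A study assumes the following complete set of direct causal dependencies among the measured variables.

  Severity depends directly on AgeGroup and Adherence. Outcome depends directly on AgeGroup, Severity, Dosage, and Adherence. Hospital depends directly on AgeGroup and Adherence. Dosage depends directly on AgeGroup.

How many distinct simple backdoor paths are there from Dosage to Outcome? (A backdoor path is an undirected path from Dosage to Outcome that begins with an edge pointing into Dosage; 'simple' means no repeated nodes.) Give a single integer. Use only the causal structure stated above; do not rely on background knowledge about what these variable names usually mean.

A backdoor path from Dosage to Outcome is any simple undirected path whose first edge points into Dosage (i.e. leaves Dosage via a parent).
Parents of Dosage: {AgeGroup}.
Enumerating:
  P1: Dosage <- AgeGroup -> Hospital <- Adherence -> Severity -> Outcome
  P2: Dosage <- AgeGroup -> Hospital <- Adherence -> Outcome
  P3: Dosage <- AgeGroup -> Severity <- Adherence -> Outcome
  P4: Dosage <- AgeGroup -> Severity -> Outcome
  P5: Dosage <- AgeGroup -> Outcome
That exhausts the simple backdoor paths. Count: 5.

5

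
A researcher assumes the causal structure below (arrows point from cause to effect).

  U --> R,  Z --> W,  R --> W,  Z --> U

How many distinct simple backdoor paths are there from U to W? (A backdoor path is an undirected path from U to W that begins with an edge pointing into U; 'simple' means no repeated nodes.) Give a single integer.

A backdoor path from U to W is any simple undirected path whose first edge points into U (i.e. leaves U via a parent).
Parents of U: {Z}.
Enumerating:
  P1: U <- Z -> W
That exhausts the simple backdoor paths. Count: 1.

1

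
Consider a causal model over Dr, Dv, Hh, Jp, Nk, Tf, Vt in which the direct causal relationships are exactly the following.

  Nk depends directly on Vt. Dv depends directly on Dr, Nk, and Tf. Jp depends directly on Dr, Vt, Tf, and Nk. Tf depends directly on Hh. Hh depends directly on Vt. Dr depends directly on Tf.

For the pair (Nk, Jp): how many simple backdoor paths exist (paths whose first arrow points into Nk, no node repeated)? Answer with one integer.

4

A backdoor path from Nk to Jp is any simple undirected path whose first edge points into Nk (i.e. leaves Nk via a parent).
Parents of Nk: {Vt}.
Enumerating:
  P1: Nk <- Vt -> Hh -> Tf -> Dr -> Jp
  P2: Nk <- Vt -> Hh -> Tf -> Jp
  P3: Nk <- Vt -> Hh -> Tf -> Dv <- Dr -> Jp
  P4: Nk <- Vt -> Jp
That exhausts the simple backdoor paths. Count: 4.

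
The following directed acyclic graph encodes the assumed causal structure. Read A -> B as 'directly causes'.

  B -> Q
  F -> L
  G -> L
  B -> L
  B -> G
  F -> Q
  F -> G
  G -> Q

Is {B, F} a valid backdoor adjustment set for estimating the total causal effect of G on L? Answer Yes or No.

Backdoor paths from G to L (paths whose first edge points into G):
  P1: G <- F -> L
  P2: G <- F -> Q <- B -> L
  P3: G <- B -> L
  P4: G <- B -> Q <- F -> L
Condition 1 (no descendant of G in the set): holds — descendants of G are {L, Q}; none are in {B, F}.
Condition 2 (every backdoor path blocked by {B, F}):
  P1: blocked at fork node F ∈ conditioning set.
  P2: blocked at fork node F ∈ conditioning set.
  P3: blocked at fork node B ∈ conditioning set.
  P4: blocked at fork node B ∈ conditioning set.
{B, F} satisfies the backdoor criterion.

Yes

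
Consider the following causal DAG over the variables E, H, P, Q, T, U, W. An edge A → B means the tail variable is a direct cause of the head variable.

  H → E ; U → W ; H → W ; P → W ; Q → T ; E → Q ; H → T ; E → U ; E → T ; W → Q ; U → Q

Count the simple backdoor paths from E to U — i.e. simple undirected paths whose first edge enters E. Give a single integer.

4

A backdoor path from E to U is any simple undirected path whose first edge points into E (i.e. leaves E via a parent).
Parents of E: {H}.
Enumerating:
  P1: E <- H -> W <- U
  P2: E <- H -> W -> Q <- U
  P3: E <- H -> T <- Q <- U
  P4: E <- H -> T <- Q <- W <- U
That exhausts the simple backdoor paths. Count: 4.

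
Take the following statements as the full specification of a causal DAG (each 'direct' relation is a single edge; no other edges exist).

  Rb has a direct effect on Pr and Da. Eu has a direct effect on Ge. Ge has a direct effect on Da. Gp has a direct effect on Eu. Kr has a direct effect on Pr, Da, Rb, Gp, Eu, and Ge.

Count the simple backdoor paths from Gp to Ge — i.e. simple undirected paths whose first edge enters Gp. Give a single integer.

5

A backdoor path from Gp to Ge is any simple undirected path whose first edge points into Gp (i.e. leaves Gp via a parent).
Parents of Gp: {Kr}.
Enumerating:
  P1: Gp <- Kr -> Rb -> Da <- Ge
  P2: Gp <- Kr -> Eu -> Ge
  P3: Gp <- Kr -> Pr <- Rb -> Da <- Ge
  P4: Gp <- Kr -> Ge
  P5: Gp <- Kr -> Da <- Ge
That exhausts the simple backdoor paths. Count: 5.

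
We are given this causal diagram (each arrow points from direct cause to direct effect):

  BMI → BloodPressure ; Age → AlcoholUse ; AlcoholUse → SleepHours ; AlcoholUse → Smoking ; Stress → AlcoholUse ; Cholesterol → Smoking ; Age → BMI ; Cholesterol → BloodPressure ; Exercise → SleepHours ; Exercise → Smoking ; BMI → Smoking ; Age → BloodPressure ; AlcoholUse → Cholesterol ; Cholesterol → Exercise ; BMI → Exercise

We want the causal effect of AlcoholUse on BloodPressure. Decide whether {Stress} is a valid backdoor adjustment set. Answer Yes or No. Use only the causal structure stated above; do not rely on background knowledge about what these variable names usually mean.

No

Backdoor paths from AlcoholUse to BloodPressure (paths whose first edge points into AlcoholUse):
  P1: AlcoholUse <- Age -> BMI -> Exercise <- Cholesterol -> BloodPressure
  P2: AlcoholUse <- Age -> BMI -> Exercise -> Smoking <- Cholesterol -> BloodPressure
  P3: AlcoholUse <- Age -> BMI -> Smoking <- Cholesterol -> BloodPressure
  P4: AlcoholUse <- Age -> BMI -> Smoking <- Exercise <- Cholesterol -> BloodPressure
  P5: AlcoholUse <- Age -> BMI -> BloodPressure
  P6: AlcoholUse <- Age -> BloodPressure
Condition 1 (no descendant of AlcoholUse in the set): holds — descendants of AlcoholUse are {BloodPressure, Cholesterol, Exercise, SleepHours, Smoking}; none are in {Stress}.
Condition 2 (every backdoor path blocked by {Stress}):
  P1: blocked at collider Exercise (neither it nor any descendant is in the conditioning set).
  P2: blocked at collider Smoking (neither it nor any descendant is in the conditioning set).
  P3: blocked at collider Smoking (neither it nor any descendant is in the conditioning set).
  P4: blocked at collider Smoking (neither it nor any descendant is in the conditioning set).
  P5: open — no interior node is in the conditioning set.
  P6: open — no interior node is in the conditioning set.
{Stress} does not satisfy the backdoor criterion.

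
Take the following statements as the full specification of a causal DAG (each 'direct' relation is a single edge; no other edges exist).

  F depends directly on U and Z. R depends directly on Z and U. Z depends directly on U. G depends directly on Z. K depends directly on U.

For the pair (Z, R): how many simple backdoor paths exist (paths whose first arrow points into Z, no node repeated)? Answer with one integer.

1

A backdoor path from Z to R is any simple undirected path whose first edge points into Z (i.e. leaves Z via a parent).
Parents of Z: {U}.
Enumerating:
  P1: Z <- U -> R
That exhausts the simple backdoor paths. Count: 1.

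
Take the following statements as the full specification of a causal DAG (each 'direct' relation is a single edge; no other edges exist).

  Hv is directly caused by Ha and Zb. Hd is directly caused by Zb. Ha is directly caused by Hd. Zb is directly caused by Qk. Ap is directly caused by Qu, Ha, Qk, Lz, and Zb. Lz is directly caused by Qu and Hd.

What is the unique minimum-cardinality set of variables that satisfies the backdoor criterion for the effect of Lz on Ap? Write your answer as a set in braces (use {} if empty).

Variables eligible for adjustment (non-descendants of Lz, excluding Lz and Ap): {Ha, Hd, Hv, Qk, Qu, Zb}.
Backdoor paths from Lz to Ap:
  P1: Lz <- Qu -> Ap
  P2: Lz <- Hd <- Zb <- Qk -> Ap
  P3: Lz <- Hd <- Zb -> Hv <- Ha -> Ap
  P4: Lz <- Hd <- Zb -> Ap
  P5: Lz <- Hd -> Ha -> Hv <- Zb <- Qk -> Ap
  P6: Lz <- Hd -> Ha -> Hv <- Zb -> Ap
  P7: Lz <- Hd -> Ha -> Ap
The empty set is not sufficient: P1 (Lz <- Qu -> Ap) has no collider blocking it and no conditioned non-collider, so it is open.
Try {Hd, Qu}:
  P1: blocked at fork node Qu ∈ conditioning set.
  P2: blocked at chain node Hd ∈ conditioning set.
  P3: blocked at chain node Hd ∈ conditioning set.
  P4: blocked at chain node Hd ∈ conditioning set.
  P5: blocked at fork node Hd ∈ conditioning set.
  P6: blocked at fork node Hd ∈ conditioning set.
  P7: blocked at fork node Hd ∈ conditioning set.
{Hd, Qu} contains no descendant of Lz and blocks every backdoor path.
Every element of {Hd, Qu} is needed (dropping Hd leaves P2 open; dropping Qu leaves P1 open), so no proper subset is valid.
Among all size-2 subsets of the eligible variables, only {Hd, Qu} blocks every backdoor path, so it is the unique smallest valid adjustment set.

{Hd, Qu}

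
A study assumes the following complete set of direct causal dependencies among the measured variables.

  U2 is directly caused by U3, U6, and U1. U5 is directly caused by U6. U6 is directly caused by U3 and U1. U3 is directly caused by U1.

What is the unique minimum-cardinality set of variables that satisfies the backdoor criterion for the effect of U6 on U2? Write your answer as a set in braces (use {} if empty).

{U1, U3}

Variables eligible for adjustment (non-descendants of U6, excluding U6 and U2): {U1, U3}.
Backdoor paths from U6 to U2:
  P1: U6 <- U1 -> U3 -> U2
  P2: U6 <- U1 -> U2
  P3: U6 <- U3 <- U1 -> U2
  P4: U6 <- U3 -> U2
The empty set is not sufficient: P1 (U6 <- U1 -> U3 -> U2) has no collider blocking it and no conditioned non-collider, so it is open.
Try {U1, U3}:
  P1: blocked at fork node U1 ∈ conditioning set.
  P2: blocked at fork node U1 ∈ conditioning set.
  P3: blocked at chain node U3 ∈ conditioning set.
  P4: blocked at fork node U3 ∈ conditioning set.
{U1, U3} contains no descendant of U6 and blocks every backdoor path.
Every element of {U1, U3} is needed (dropping U1 leaves P2 open; dropping U3 leaves P4 open), so no proper subset is valid.
Among all size-2 subsets of the eligible variables, only {U1, U3} blocks every backdoor path, so it is the unique smallest valid adjustment set.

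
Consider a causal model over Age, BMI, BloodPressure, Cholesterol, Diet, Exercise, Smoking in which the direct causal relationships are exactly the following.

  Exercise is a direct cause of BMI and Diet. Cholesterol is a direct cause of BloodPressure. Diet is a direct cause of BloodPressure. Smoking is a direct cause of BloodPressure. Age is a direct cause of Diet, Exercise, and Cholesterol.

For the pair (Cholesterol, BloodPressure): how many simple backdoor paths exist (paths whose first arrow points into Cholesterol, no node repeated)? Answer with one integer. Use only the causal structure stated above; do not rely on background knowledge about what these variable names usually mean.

2

A backdoor path from Cholesterol to BloodPressure is any simple undirected path whose first edge points into Cholesterol (i.e. leaves Cholesterol via a parent).
Parents of Cholesterol: {Age}.
Enumerating:
  P1: Cholesterol <- Age -> Exercise -> Diet -> BloodPressure
  P2: Cholesterol <- Age -> Diet -> BloodPressure
That exhausts the simple backdoor paths. Count: 2.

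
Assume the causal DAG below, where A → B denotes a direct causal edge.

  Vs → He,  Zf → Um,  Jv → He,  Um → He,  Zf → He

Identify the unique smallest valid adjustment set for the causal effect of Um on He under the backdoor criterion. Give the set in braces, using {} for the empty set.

{Zf}

Variables eligible for adjustment (non-descendants of Um, excluding Um and He): {Jv, Vs, Zf}.
Backdoor paths from Um to He:
  P1: Um <- Zf -> He
The empty set is not sufficient: P1 (Um <- Zf -> He) has no collider blocking it and no conditioned non-collider, so it is open.
Try {Zf}:
  P1: blocked at fork node Zf ∈ conditioning set.
{Zf} contains no descendant of Um and blocks every backdoor path.
No other singleton works — e.g. {Vs} leaves P1 open — so {Zf} is the unique smallest valid adjustment set.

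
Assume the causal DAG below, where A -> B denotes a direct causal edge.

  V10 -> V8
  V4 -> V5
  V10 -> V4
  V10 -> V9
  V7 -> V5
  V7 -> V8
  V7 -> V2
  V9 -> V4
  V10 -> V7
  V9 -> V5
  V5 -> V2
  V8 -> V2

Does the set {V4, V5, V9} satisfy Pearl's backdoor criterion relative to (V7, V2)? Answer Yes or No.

Backdoor paths from V7 to V2 (paths whose first edge points into V7):
  P1: V7 <- V10 -> V9 -> V4 -> V5 -> V2
  P2: V7 <- V10 -> V9 -> V5 -> V2
  P3: V7 <- V10 -> V4 <- V9 -> V5 -> V2
  P4: V7 <- V10 -> V4 -> V5 -> V2
  P5: V7 <- V10 -> V8 -> V2
Condition 1 (no descendant of V7 in the set): FAILS — V5 is a descendant of V7.
Condition 2 (every backdoor path blocked by {V4, V5, V9}):
  P1: blocked at chain node V9 ∈ conditioning set.
  P2: blocked at chain node V9 ∈ conditioning set.
  P3: blocked at fork node V9 ∈ conditioning set.
  P4: blocked at chain node V4 ∈ conditioning set.
  P5: open — no interior node is in the conditioning set.
{V4, V5, V9} does not satisfy the backdoor criterion.

No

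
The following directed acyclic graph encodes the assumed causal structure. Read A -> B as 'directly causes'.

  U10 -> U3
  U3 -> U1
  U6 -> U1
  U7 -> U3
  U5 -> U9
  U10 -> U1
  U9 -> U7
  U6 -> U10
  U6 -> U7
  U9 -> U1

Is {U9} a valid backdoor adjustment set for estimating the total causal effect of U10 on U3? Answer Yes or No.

Backdoor paths from U10 to U3 (paths whose first edge points into U10):
  P1: U10 <- U6 -> U7 <- U9 -> U1 <- U3
  P2: U10 <- U6 -> U7 -> U3
  P3: U10 <- U6 -> U1 <- U9 -> U7 -> U3
  P4: U10 <- U6 -> U1 <- U3
Condition 1 (no descendant of U10 in the set): holds — descendants of U10 are {U1, U3}; none are in {U9}.
Condition 2 (every backdoor path blocked by {U9}):
  P1: blocked at collider U7 (neither it nor any descendant is in the conditioning set).
  P2: open — no interior node is in the conditioning set.
  P3: blocked at collider U1 (neither it nor any descendant is in the conditioning set).
  P4: blocked at collider U1 (neither it nor any descendant is in the conditioning set).
{U9} does not satisfy the backdoor criterion.

No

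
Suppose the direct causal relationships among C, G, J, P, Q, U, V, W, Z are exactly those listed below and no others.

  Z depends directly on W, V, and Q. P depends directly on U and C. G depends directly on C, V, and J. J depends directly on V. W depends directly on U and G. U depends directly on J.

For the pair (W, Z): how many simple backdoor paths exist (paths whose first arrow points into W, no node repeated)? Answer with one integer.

A backdoor path from W to Z is any simple undirected path whose first edge points into W (i.e. leaves W via a parent).
Parents of W: {G, U}.
Enumerating:
  P1: W <- U <- J <- V -> Z
  P2: W <- U <- J -> G <- V -> Z
  P3: W <- U -> P <- C -> G <- V -> Z
  P4: W <- U -> P <- C -> G <- J <- V -> Z
  P5: W <- G <- V -> Z
  P6: W <- G <- C -> P <- U <- J <- V -> Z
  P7: W <- G <- J <- V -> Z
That exhausts the simple backdoor paths. Count: 7.

7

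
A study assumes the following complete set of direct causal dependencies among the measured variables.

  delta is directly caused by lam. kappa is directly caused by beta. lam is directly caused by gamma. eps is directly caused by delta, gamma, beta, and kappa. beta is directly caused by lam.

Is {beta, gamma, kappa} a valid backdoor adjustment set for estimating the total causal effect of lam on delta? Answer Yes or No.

No

Backdoor paths from lam to delta (paths whose first edge points into lam):
  P1: lam <- gamma -> eps <- delta
Condition 1 (no descendant of lam in the set): FAILS — beta and kappa are descendants of lam.
Condition 2 (every backdoor path blocked by {beta, gamma, kappa}):
  P1: blocked at fork node gamma ∈ conditioning set.
{beta, gamma, kappa} does not satisfy the backdoor criterion.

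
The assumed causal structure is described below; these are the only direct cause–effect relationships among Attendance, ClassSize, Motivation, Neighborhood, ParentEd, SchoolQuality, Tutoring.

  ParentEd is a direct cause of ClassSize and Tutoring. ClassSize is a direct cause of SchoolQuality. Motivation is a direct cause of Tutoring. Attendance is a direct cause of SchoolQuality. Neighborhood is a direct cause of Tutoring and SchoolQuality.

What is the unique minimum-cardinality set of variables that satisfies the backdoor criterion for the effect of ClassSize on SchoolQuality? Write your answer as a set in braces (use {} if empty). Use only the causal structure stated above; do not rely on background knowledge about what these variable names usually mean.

{}

Variables eligible for adjustment (non-descendants of ClassSize, excluding ClassSize and SchoolQuality): {Attendance, Motivation, Neighborhood, ParentEd, Tutoring}.
Backdoor paths from ClassSize to SchoolQuality:
  P1: ClassSize <- ParentEd -> Tutoring <- Neighborhood -> SchoolQuality
Each backdoor path contains an unconditioned collider, so every path is already blocked with the empty conditioning set:
  P1: blocked at collider Tutoring (neither it nor any descendant is in the conditioning set).
The empty set is therefore the unique smallest valid set.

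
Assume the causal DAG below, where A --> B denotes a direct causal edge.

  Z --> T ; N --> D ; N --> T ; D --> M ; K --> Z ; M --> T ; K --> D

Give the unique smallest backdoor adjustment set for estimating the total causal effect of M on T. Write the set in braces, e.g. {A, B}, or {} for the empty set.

{D}

Variables eligible for adjustment (non-descendants of M, excluding M and T): {D, K, N, Z}.
Backdoor paths from M to T:
  P1: M <- D <- K -> Z -> T
  P2: M <- D <- N -> T
The empty set is not sufficient: P1 (M <- D <- K -> Z -> T) has no collider blocking it and no conditioned non-collider, so it is open.
Try {D}:
  P1: blocked at chain node D ∈ conditioning set.
  P2: blocked at chain node D ∈ conditioning set.
{D} contains no descendant of M and blocks every backdoor path.
No other singleton works — e.g. {K} leaves P2 open — so {D} is the unique smallest valid adjustment set.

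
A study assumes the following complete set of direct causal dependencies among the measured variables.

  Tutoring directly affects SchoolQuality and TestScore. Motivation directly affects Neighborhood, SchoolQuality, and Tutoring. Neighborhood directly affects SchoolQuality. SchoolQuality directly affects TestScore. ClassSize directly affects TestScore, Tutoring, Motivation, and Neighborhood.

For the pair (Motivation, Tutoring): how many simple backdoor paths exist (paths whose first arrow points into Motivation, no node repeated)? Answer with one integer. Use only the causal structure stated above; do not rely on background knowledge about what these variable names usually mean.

5

A backdoor path from Motivation to Tutoring is any simple undirected path whose first edge points into Motivation (i.e. leaves Motivation via a parent).
Parents of Motivation: {ClassSize}.
Enumerating:
  P1: Motivation <- ClassSize -> Neighborhood -> SchoolQuality <- Tutoring
  P2: Motivation <- ClassSize -> Neighborhood -> SchoolQuality -> TestScore <- Tutoring
  P3: Motivation <- ClassSize -> Tutoring
  P4: Motivation <- ClassSize -> TestScore <- Tutoring
  P5: Motivation <- ClassSize -> TestScore <- SchoolQuality <- Tutoring
That exhausts the simple backdoor paths. Count: 5.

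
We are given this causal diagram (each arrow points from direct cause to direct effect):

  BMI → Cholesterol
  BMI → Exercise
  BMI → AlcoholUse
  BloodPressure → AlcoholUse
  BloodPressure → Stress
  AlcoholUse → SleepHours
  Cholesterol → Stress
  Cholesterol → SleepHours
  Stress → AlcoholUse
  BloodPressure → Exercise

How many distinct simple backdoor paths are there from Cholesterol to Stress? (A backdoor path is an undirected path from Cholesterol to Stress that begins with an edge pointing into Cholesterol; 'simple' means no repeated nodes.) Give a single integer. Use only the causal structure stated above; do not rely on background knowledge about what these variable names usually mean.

A backdoor path from Cholesterol to Stress is any simple undirected path whose first edge points into Cholesterol (i.e. leaves Cholesterol via a parent).
Parents of Cholesterol: {BMI}.
Enumerating:
  P1: Cholesterol <- BMI -> Exercise <- BloodPressure -> Stress
  P2: Cholesterol <- BMI -> Exercise <- BloodPressure -> AlcoholUse <- Stress
  P3: Cholesterol <- BMI -> AlcoholUse <- BloodPressure -> Stress
  P4: Cholesterol <- BMI -> AlcoholUse <- Stress
That exhausts the simple backdoor paths. Count: 4.

4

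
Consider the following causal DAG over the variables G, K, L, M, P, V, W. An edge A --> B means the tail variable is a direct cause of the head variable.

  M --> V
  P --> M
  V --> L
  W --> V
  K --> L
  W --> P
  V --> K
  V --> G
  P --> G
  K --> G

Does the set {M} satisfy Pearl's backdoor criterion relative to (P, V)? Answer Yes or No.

Backdoor paths from P to V (paths whose first edge points into P):
  P1: P <- W -> V
Condition 1 (no descendant of P in the set): FAILS — M is a descendant of P.
Condition 2 (every backdoor path blocked by {M}):
  P1: open — no interior node is in the conditioning set.
{M} does not satisfy the backdoor criterion.

No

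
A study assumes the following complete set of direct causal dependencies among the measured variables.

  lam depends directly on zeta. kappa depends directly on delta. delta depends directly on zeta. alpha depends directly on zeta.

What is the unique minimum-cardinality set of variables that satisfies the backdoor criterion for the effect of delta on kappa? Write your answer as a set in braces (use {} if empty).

Variables eligible for adjustment (non-descendants of delta, excluding delta and kappa): {alpha, lam, zeta}.
Backdoor paths from delta to kappa:
  (none)
With no backdoor paths the empty set already satisfies the criterion, and it is trivially minimal.

{}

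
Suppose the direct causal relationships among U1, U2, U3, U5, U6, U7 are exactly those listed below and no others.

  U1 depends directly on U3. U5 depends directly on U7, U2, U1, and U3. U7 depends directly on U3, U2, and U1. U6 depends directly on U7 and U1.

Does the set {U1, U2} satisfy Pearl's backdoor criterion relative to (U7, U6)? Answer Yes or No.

Yes

Backdoor paths from U7 to U6 (paths whose first edge points into U7):
  P1: U7 <- U3 -> U1 -> U6
  P2: U7 <- U3 -> U5 <- U1 -> U6
  P3: U7 <- U1 -> U6
  P4: U7 <- U2 -> U5 <- U3 -> U1 -> U6
  P5: U7 <- U2 -> U5 <- U1 -> U6
Condition 1 (no descendant of U7 in the set): holds — descendants of U7 are {U5, U6}; none are in {U1, U2}.
Condition 2 (every backdoor path blocked by {U1, U2}):
  P1: blocked at chain node U1 ∈ conditioning set.
  P2: blocked at collider U5 (neither it nor any descendant is in the conditioning set).
  P3: blocked at fork node U1 ∈ conditioning set.
  P4: blocked at fork node U2 ∈ conditioning set.
  P5: blocked at fork node U2 ∈ conditioning set.
{U1, U2} satisfies the backdoor criterion.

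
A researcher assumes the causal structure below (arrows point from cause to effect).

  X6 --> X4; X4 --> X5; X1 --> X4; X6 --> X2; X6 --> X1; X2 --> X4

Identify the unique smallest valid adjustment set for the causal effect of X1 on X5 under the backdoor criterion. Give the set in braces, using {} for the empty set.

{X6}

Variables eligible for adjustment (non-descendants of X1, excluding X1 and X5): {X2, X6}.
Backdoor paths from X1 to X5:
  P1: X1 <- X6 -> X2 -> X4 -> X5
  P2: X1 <- X6 -> X4 -> X5
The empty set is not sufficient: P1 (X1 <- X6 -> X2 -> X4 -> X5) has no collider blocking it and no conditioned non-collider, so it is open.
Try {X6}:
  P1: blocked at fork node X6 ∈ conditioning set.
  P2: blocked at fork node X6 ∈ conditioning set.
{X6} contains no descendant of X1 and blocks every backdoor path.
No other singleton works — e.g. {X2} leaves P2 open — so {X6} is the unique smallest valid adjustment set.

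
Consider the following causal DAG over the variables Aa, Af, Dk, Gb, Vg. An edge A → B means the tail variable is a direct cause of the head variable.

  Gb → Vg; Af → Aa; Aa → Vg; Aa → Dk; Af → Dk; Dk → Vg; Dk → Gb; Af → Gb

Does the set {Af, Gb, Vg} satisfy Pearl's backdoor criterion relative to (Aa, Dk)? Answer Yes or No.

Backdoor paths from Aa to Dk (paths whose first edge points into Aa):
  P1: Aa <- Af -> Dk
  P2: Aa <- Af -> Gb <- Dk
  P3: Aa <- Af -> Gb -> Vg <- Dk
Condition 1 (no descendant of Aa in the set): FAILS — Gb and Vg are descendants of Aa.
Condition 2 (every backdoor path blocked by {Af, Gb, Vg}):
  P1: blocked at fork node Af ∈ conditioning set.
  P2: blocked at fork node Af ∈ conditioning set.
  P3: blocked at fork node Af ∈ conditioning set.
{Af, Gb, Vg} does not satisfy the backdoor criterion.

No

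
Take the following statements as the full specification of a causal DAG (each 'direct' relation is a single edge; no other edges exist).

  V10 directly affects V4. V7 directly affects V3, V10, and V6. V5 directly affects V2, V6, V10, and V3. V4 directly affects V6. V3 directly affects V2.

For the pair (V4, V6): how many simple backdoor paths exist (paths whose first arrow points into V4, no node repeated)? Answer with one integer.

A backdoor path from V4 to V6 is any simple undirected path whose first edge points into V4 (i.e. leaves V4 via a parent).
Parents of V4: {V10}.
Enumerating:
  P1: V4 <- V10 <- V7 -> V6
  P2: V4 <- V10 <- V7 -> V3 <- V5 -> V6
  P3: V4 <- V10 <- V7 -> V3 -> V2 <- V5 -> V6
  P4: V4 <- V10 <- V5 -> V6
  P5: V4 <- V10 <- V5 -> V3 <- V7 -> V6
  P6: V4 <- V10 <- V5 -> V2 <- V3 <- V7 -> V6
That exhausts the simple backdoor paths. Count: 6.

6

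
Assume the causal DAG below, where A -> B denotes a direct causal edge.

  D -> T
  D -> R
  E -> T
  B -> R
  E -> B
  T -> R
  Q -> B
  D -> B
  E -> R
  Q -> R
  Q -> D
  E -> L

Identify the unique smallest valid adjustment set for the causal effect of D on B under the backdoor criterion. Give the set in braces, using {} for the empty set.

Variables eligible for adjustment (non-descendants of D, excluding D and B): {E, L, Q}.
Backdoor paths from D to B:
  P1: D <- Q -> B
  P2: D <- Q -> R <- E -> B
  P3: D <- Q -> R <- T <- E -> B
  P4: D <- Q -> R <- B
The empty set is not sufficient: P1 (D <- Q -> B) has no collider blocking it and no conditioned non-collider, so it is open.
Try {Q}:
  P1: blocked at fork node Q ∈ conditioning set.
  P2: blocked at fork node Q ∈ conditioning set.
  P3: blocked at fork node Q ∈ conditioning set.
  P4: blocked at fork node Q ∈ conditioning set.
{Q} contains no descendant of D and blocks every backdoor path.
No other singleton works — e.g. {E} leaves P1 open — so {Q} is the unique smallest valid adjustment set.

{Q}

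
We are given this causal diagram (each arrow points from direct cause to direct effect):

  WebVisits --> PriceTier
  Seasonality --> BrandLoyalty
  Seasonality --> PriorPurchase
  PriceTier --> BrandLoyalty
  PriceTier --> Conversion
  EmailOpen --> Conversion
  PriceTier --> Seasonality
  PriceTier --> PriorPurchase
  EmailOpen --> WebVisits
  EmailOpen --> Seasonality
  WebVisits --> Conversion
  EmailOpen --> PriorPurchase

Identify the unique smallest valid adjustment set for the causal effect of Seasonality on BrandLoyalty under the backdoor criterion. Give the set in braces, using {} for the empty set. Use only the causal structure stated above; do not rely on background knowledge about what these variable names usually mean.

Variables eligible for adjustment (non-descendants of Seasonality, excluding Seasonality and BrandLoyalty): {Conversion, EmailOpen, PriceTier, WebVisits}.
Backdoor paths from Seasonality to BrandLoyalty:
  P1: Seasonality <- EmailOpen -> WebVisits -> PriceTier -> BrandLoyalty
  P2: Seasonality <- EmailOpen -> WebVisits -> Conversion <- PriceTier -> BrandLoyalty
  P3: Seasonality <- EmailOpen -> Conversion <- WebVisits -> PriceTier -> BrandLoyalty
  P4: Seasonality <- EmailOpen -> Conversion <- PriceTier -> BrandLoyalty
  P5: Seasonality <- EmailOpen -> PriorPurchase <- PriceTier -> BrandLoyalty
  P6: Seasonality <- PriceTier -> BrandLoyalty
The empty set is not sufficient: P1 (Seasonality <- EmailOpen -> WebVisits -> PriceTier -> BrandLoyalty) has no collider blocking it and no conditioned non-collider, so it is open.
Try {PriceTier}:
  P1: blocked at chain node PriceTier ∈ conditioning set.
  P2: blocked at collider Conversion (neither it nor any descendant is in the conditioning set).
  P3: blocked at collider Conversion (neither it nor any descendant is in the conditioning set).
  P4: blocked at collider Conversion (neither it nor any descendant is in the conditioning set).
  P5: blocked at collider PriorPurchase (neither it nor any descendant is in the conditioning set).
  P6: blocked at fork node PriceTier ∈ conditioning set.
{PriceTier} contains no descendant of Seasonality and blocks every backdoor path.
No other singleton works — e.g. {EmailOpen} leaves P6 open — so {PriceTier} is the unique smallest valid adjustment set.

{PriceTier}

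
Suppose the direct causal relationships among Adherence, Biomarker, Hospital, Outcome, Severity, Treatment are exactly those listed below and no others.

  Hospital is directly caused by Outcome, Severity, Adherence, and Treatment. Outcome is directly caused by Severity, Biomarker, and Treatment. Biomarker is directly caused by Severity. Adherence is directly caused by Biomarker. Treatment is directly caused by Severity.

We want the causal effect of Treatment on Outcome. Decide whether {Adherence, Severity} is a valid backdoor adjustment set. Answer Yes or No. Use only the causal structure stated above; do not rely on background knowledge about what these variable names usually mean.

Yes

Backdoor paths from Treatment to Outcome (paths whose first edge points into Treatment):
  P1: Treatment <- Severity -> Biomarker -> Adherence -> Hospital <- Outcome
  P2: Treatment <- Severity -> Biomarker -> Outcome
  P3: Treatment <- Severity -> Outcome
  P4: Treatment <- Severity -> Hospital <- Adherence <- Biomarker -> Outcome
  P5: Treatment <- Severity -> Hospital <- Outcome
Condition 1 (no descendant of Treatment in the set): holds — descendants of Treatment are {Hospital, Outcome}; none are in {Adherence, Severity}.
Condition 2 (every backdoor path blocked by {Adherence, Severity}):
  P1: blocked at fork node Severity ∈ conditioning set.
  P2: blocked at fork node Severity ∈ conditioning set.
  P3: blocked at fork node Severity ∈ conditioning set.
  P4: blocked at fork node Severity ∈ conditioning set.
  P5: blocked at fork node Severity ∈ conditioning set.
{Adherence, Severity} satisfies the backdoor criterion.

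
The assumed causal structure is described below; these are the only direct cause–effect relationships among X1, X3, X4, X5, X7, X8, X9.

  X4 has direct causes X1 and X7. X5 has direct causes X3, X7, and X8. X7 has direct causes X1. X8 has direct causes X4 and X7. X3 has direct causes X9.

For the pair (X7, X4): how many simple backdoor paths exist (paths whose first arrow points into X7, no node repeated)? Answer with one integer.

A backdoor path from X7 to X4 is any simple undirected path whose first edge points into X7 (i.e. leaves X7 via a parent).
Parents of X7: {X1}.
Enumerating:
  P1: X7 <- X1 -> X4
That exhausts the simple backdoor paths. Count: 1.

1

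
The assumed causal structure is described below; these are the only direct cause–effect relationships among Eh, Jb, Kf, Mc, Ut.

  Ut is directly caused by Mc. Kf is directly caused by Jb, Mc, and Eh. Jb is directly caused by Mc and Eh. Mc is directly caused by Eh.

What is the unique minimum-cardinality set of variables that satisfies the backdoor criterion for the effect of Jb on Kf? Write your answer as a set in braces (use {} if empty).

Variables eligible for adjustment (non-descendants of Jb, excluding Jb and Kf): {Eh, Mc, Ut}.
Backdoor paths from Jb to Kf:
  P1: Jb <- Eh -> Mc -> Kf
  P2: Jb <- Eh -> Kf
  P3: Jb <- Mc <- Eh -> Kf
  P4: Jb <- Mc -> Kf
The empty set is not sufficient: P1 (Jb <- Eh -> Mc -> Kf) has no collider blocking it and no conditioned non-collider, so it is open.
Try {Eh, Mc}:
  P1: blocked at fork node Eh ∈ conditioning set.
  P2: blocked at fork node Eh ∈ conditioning set.
  P3: blocked at chain node Mc ∈ conditioning set.
  P4: blocked at fork node Mc ∈ conditioning set.
{Eh, Mc} contains no descendant of Jb and blocks every backdoor path.
Every element of {Eh, Mc} is needed (dropping Eh leaves P2 open; dropping Mc leaves P4 open), so no proper subset is valid.
Among all size-2 subsets of the eligible variables, only {Eh, Mc} blocks every backdoor path, so it is the unique smallest valid adjustment set.

{Eh, Mc}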